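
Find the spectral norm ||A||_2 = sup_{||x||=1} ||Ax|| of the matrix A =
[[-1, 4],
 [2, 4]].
||A||_2 = sqrt((37 + sqrt(793))/2) ≈ 5.7079 (= sqrt(largest eigenvalue of A^T A))

||A||_2 = sigma_max(A) = sqrt(lambda_max(A^T A)). Form the symmetric matrix M = A^T A =
[[5, 4],
 [4, 32]].
Its characteristic polynomial (trace, determinant of M give the coefficients) is
  p(λ) = det(λ I - M) = λ^2 - 37λ + 144.
For λ^2 - 37λ + 144 the discriminant is 793. It is nonnegative but not a perfect square, so the roots are real and irrational: λ = (37 ± sqrt(793))/2 ≈ 32.5801, 4.4199.
So the eigenvalues of A^T A are ≈ 4.4199, 32.5801 (all ≥ 0, as they must be for A^T A). The largest is λ_max = (37 + sqrt(793))/2 ≈ 32.5801, hence ||A||_2 = sqrt(λ_max) = sqrt((37 + sqrt(793))/2) ≈ 5.7079.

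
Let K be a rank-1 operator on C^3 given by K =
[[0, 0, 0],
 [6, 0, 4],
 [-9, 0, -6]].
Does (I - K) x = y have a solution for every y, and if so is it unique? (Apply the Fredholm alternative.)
(I - K) is invertible (det(I - K) = 7 ≠ 0), so for every y in C^3 the equation (I - K) x = y has a unique solution.

K has rank 1, so it is an outer product K = u v^T: every row of K is a multiple of one row vector. Reading off the entries, u = (0, 2, -3) and v = (3, 0, 2) (row i of K equals u_i·v^T). A rank-one matrix u v^T satisfies K u = u (v·u) and kills the (2)-dimensional subspace v^⊥, so its characteristic polynomial is lambda^2 (lambda - v·u) with v·u = tr K = -6. Hence the eigenvalues of I - K are 1 (multiplicity 2) and 1 - (-6) = 7, so det(I - K) = 7. (Direct check: I - K =
[[1, 0, 0],
 [-6, 1, -4],
 [9, 0, 7]]
has determinant 7.) The finite-dimensional Fredholm alternative says: either (I - K) is invertible, or ker(I - K) ≠ {0} and then range(I - K) = ker((I - K)^*)^⊥, with dim ker(I - K) = dim ker((I - K)^*). Since det(I - K) ≠ 0, 1 is not an eigenvalue of K and ker(I - K) = {0}, so we are in the first case: for every y there is a unique x = (I - K)^(-1) y. Explicitly, by the Sherman–Morrison formula, (I - u v^T)^(-1) = I + u v^T/(1 - v·u), i.e. (I - K)^(-1) = I + K/(7).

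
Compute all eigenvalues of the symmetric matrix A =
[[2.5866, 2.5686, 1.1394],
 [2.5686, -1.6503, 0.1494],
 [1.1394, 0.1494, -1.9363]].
sigma(A) ≈ {-3, -2, 4}

A is real symmetric, so its spectrum consists of real eigenvalues. Expanding the characteristic polynomial of the displayed matrix gives
  det(λ I - A) = p(λ) = λ^3 + (1)λ^2 + (-14)λ + (-24).
Solving p(λ) = 0 yields eigenvalues ≈ -3, -2, 4. (A is shown rounded to 4 decimals, so these recover the underlying integer eigenvalues to within that precision.)
Verification: the trace of A = -1 equals the sum of eigenvalues -1, and det(A) ≈ 23.9998 matches the eigenvalue product 24.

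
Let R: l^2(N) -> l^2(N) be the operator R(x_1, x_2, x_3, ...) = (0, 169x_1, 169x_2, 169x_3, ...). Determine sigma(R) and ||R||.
sigma(R) = closed disk {z in C : |z| ≤ 169}; ||R|| = 169

Note R = 169·U where U is the unit right shift (U x)_k = x_{k-1} (with x_0 := 0); so ||R|| = 169||U|| and sigma(R) = 169·sigma(U). ||R x||^2 = sum_{k≥1} |169x_k|^2 = 28561||x||^2, so ||R|| = 169 and sigma(R) ⊂ {|z| ≤ 169}. For any |lambda| < 169, the equation (R - lambda I) x = 0 forces x_1 = 0, then 169x_k = lambda x_{k+1} ⇒ x = 0, so R has no eigenvalues. But (R - lambda I) is not surjective for |lambda| < 169: solving (R - lambda I) x = e_1 would require x_n proportional to (lambda/169)^(-n), which is not in l^2. So every |lambda| < 169 lies in the residual spectrum. The boundary |lambda| = 169 is in the approximate point spectrum (the spectrum is closed). Hence sigma(R) is the closed disk of radius 169.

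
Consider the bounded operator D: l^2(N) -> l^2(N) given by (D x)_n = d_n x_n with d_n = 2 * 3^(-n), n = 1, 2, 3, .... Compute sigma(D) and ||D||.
sigma(D) = {2 * 3^(-n) : n ≥ 1} ∪ {0}; ||D|| = 2/3

A bounded diagonal operator on l^2 with diagonal entries d_n has spectrum equal to the closure of {d_n : n ≥ 1}: every d_n is an eigenvalue (with eigenvector e_n), so {d_n} ⊂ sigma(D); the spectrum is closed, so its closure is too; and for lambda not in the closure, (D - lambda I) has bounded inverse (the diagonal entries 1/(d_n - lambda) are bounded). For our sequence d_n = 2 * 3^(-n), n = 1, 2, 3, ...:
  - {d_n} = {2 * 3^(-n) : n ≥ 1}; the only limit point is 0
  - closure = {2 * 3^(-n) : n ≥ 1} ∪ {0}
For the norm: a diagonal operator has ||D|| = sup_n |d_n|. Here d_n = 2 * 3^(-n) is positive and decreasing, so sup_n |d_n| = d_1 = 2/3. So ||D|| = 2/3.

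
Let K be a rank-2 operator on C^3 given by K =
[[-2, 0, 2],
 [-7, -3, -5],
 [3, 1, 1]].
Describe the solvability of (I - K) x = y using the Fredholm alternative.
(I - K) is invertible (det(I - K) = 5 ≠ 0), so for every y in C^3 the equation (I - K) x = y has a unique solution.

K has rank 2 and factors as K = U V^T = u1 v1^T + u2 v2^T with u1 = (0, -3, 1), v1 = (3, 1, 1), u2 = (2, -2, 0), v2 = (-1, 0, 1) (multiplying out reproduces the displayed K). The nonzero eigenvalues of U V^T coincide with those of the 2 x 2 matrix G = V^T U = [[v1·u1, v1·u2], [v2·u1, v2·u2]] = [[-2, 4], [1, -2]], and by the Sylvester determinant identity det(I_3 - U V^T) = det(I_2 - V^T U) = det([[3, -4], [-1, 3]]) = (3)(3) - (-4)(-1) = 5. (Direct check: I - K =
[[3, 0, -2],
 [7, 4, 5],
 [-3, -1, 0]]
has determinant 5.) The finite-dimensional Fredholm alternative says: either (I - K) is invertible, or ker(I - K) ≠ {0} and then range(I - K) = ker((I - K)^*)^⊥, with dim ker(I - K) = dim ker((I - K)^*). Since det(I - K) ≠ 0, 1 is not an eigenvalue of K and ker(I - K) = {0}, so we are in the first case: for every y there is a unique x = (I - K)^(-1) y. (Explicitly, by the Woodbury identity, (I - U V^T)^(-1) = I + U (I_2 - G)^(-1) V^T.)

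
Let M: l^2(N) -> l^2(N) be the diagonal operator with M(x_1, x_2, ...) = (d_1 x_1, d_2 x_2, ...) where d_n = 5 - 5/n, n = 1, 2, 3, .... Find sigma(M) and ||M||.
sigma(M) = {5 - 5/n : n ≥ 1} ∪ {5}; ||M|| = 5

A bounded diagonal operator on l^2 with diagonal entries d_n has spectrum equal to the closure of {d_n : n ≥ 1}: every d_n is an eigenvalue (with eigenvector e_n), so {d_n} ⊂ sigma(M); the spectrum is closed, so its closure is too; and for lambda not in the closure, (M - lambda I) has bounded inverse (the diagonal entries 1/(d_n - lambda) are bounded). For our sequence d_n = 5 - 5/n, n = 1, 2, 3, ...:
  - {d_n} = {5 - 5/n : n ≥ 1}; the only limit point is 5
  - closure = {5 - 5/n : n ≥ 1} ∪ {5}
For the norm: a diagonal operator has ||M|| = sup_n |d_n|. Here d_n = 5 - 5/n increases monotonically from d_1 = 0 toward 5, with all terms in [0, 5); so sup_n |d_n| = 5 (the supremum is the limit, not attained). So ||M|| = 5.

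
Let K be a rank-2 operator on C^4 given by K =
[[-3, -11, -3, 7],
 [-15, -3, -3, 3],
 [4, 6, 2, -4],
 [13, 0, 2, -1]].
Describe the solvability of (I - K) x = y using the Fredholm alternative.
(I - K) is invertible (det(I - K) = -211 ≠ 0), so for every y in C^4 the equation (I - K) x = y has a unique solution.

K has rank 2 and factors as K = U V^T = u1 v1^T + u2 v2^T with u1 = (3, 3, -2, -2), v1 = (-2, -3, -1, 2), u2 = (1, -3, 0, 3), v2 = (3, -2, 0, 1) (multiplying out reproduces the displayed K). The nonzero eigenvalues of U V^T coincide with those of the 2 x 2 matrix G = V^T U = [[v1·u1, v1·u2], [v2·u1, v2·u2]] = [[-17, 13], [1, 12]], and by the Sylvester determinant identity det(I_4 - U V^T) = det(I_2 - V^T U) = det([[18, -13], [-1, -11]]) = (18)(-11) - (-13)(-1) = -211. (Direct check: I - K =
[[4, 11, 3, -7],
 [15, 4, 3, -3],
 [-4, -6, -1, 4],
 [-13, 0, -2, 2]]
has determinant -211.) The finite-dimensional Fredholm alternative says: either (I - K) is invertible, or ker(I - K) ≠ {0} and then range(I - K) = ker((I - K)^*)^⊥, with dim ker(I - K) = dim ker((I - K)^*). Since det(I - K) ≠ 0, 1 is not an eigenvalue of K and ker(I - K) = {0}, so we are in the first case: for every y there is a unique x = (I - K)^(-1) y. (Explicitly, by the Woodbury identity, (I - U V^T)^(-1) = I + U (I_2 - G)^(-1) V^T.)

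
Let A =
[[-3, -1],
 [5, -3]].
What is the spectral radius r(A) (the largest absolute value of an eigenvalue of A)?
r(A) = sqrt(14) ≈ 3.7417

The eigenvalues of A are the roots of its characteristic polynomial. With M = A (coefficients from the trace and determinant):
  p(λ) = det(λ I - M) = λ^2 + 6λ + 14.
For λ^2 + 6λ + 14 the discriminant is -20. It is negative, so the roots are the complex-conjugate pair λ = -3 ± (sqrt(20)/2) i ≈ -3 ± 2.2361i. For a conjugate pair the product of the roots equals the constant term, so |λ|^2 = 14 and |λ| = sqrt(14) ≈ 3.7417.
Thus the eigenvalues (to 4 decimals) are -3 ± 2.2361i (modulus 3.7417). The spectral radius is the largest modulus: r(A) = sqrt(14) ≈ 3.7417. (Cross-check: r(A) ≤ ||A||_2 ≈ 6.2426; equality holds whenever A is normal, though it can also hold for some non-normal A.)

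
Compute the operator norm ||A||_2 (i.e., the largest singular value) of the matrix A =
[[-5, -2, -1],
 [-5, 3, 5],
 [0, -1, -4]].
||A||_2 ≈ 8.4762 (= sqrt(largest eigenvalue of A^T A))

||A||_2 = sigma_max(A) = sqrt(lambda_max(A^T A)). Form the symmetric matrix M = A^T A =
[[50, -5, -20],
 [-5, 14, 21],
 [-20, 21, 42]].
Its characteristic polynomial (trace, sum of principal 2x2 minors, determinant of M give the coefficients) is
  p(λ) = det(λ I - M) = λ^3 - 106λ^2 + 2522λ - 4900.
No integer candidate from the rational root theorem (±divisors of 4900) is a root, so the roots are irrational. The cubic discriminant is Δ = 6888334432 > 0, so there are three distinct real roots. p(2) = -272 and p(3) = 1739 have opposite signs, so a root lies in (2, 3); Newton's method refines it to λ ≈ 2.1297. p(32) = 28 and p(33) = -1171 have opposite signs, so a root lies in (32, 33); Newton's method refines it to λ ≈ 32.0235. p(71) = -2273 and p(72) = 428 have opposite signs, so a root lies in (71, 72); Newton's method refines it to λ ≈ 71.8468. Check (Vieta): the three roots sum to 106, matching tr M = 106.
So the eigenvalues of A^T A are ≈ 2.1297, 32.0235, 71.8468 (all ≥ 0, as they must be for A^T A). The largest is λ_max ≈ 71.8468, hence ||A||_2 = sqrt(λ_max) ≈ 8.4762.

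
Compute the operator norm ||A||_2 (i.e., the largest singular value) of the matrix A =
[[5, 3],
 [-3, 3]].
||A||_2 = 6 (= sqrt(largest eigenvalue of A^T A))

||A||_2 = sigma_max(A) = sqrt(lambda_max(A^T A)). Form the symmetric matrix M = A^T A =
[[34, 6],
 [6, 18]].
Its characteristic polynomial (trace, determinant of M give the coefficients) is
  p(λ) = det(λ I - M) = λ^2 - 52λ + 576.
For λ^2 - 52λ + 576 the discriminant is 400. It is a perfect square (20^2), so the roots are rational: λ = (52 ± 20)/2 = 36, 16.
So the eigenvalues of A^T A are ≈ 16, 36 (all ≥ 0, as they must be for A^T A). The largest is λ_max = 36, hence ||A||_2 = sqrt(λ_max) = 6.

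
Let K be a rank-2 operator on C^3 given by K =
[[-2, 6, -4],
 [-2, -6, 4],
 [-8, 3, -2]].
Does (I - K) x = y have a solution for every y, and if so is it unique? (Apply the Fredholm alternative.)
(I - K) is invertible (det(I - K) = 7 ≠ 0), so for every y in C^3 the equation (I - K) x = y has a unique solution.

K has rank 2 and factors as K = U V^T = u1 v1^T + u2 v2^T with u1 = (2, -2, 1), v1 = (-2, 3, -2), u2 = (-1, 3, 3), v2 = (-2, 0, 0) (multiplying out reproduces the displayed K). The nonzero eigenvalues of U V^T coincide with those of the 2 x 2 matrix G = V^T U = [[v1·u1, v1·u2], [v2·u1, v2·u2]] = [[-12, 5], [-4, 2]], and by the Sylvester determinant identity det(I_3 - U V^T) = det(I_2 - V^T U) = det([[13, -5], [4, -1]]) = (13)(-1) - (-5)(4) = 7. (Direct check: I - K =
[[3, -6, 4],
 [2, 7, -4],
 [8, -3, 3]]
has determinant 7.) The finite-dimensional Fredholm alternative says: either (I - K) is invertible, or ker(I - K) ≠ {0} and then range(I - K) = ker((I - K)^*)^⊥, with dim ker(I - K) = dim ker((I - K)^*). Since det(I - K) ≠ 0, 1 is not an eigenvalue of K and ker(I - K) = {0}, so we are in the first case: for every y there is a unique x = (I - K)^(-1) y. (Explicitly, by the Woodbury identity, (I - U V^T)^(-1) = I + U (I_2 - G)^(-1) V^T.)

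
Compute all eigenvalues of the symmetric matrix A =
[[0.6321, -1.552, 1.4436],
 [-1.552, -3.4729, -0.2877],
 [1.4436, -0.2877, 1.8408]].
sigma(A) ≈ {-4, 0, 3}

A is real symmetric, so its spectrum consists of real eigenvalues. Expanding the characteristic polynomial of the displayed matrix gives
  det(λ I - A) = p(λ) = λ^3 + (1)λ^2 + (-12)λ + (0).
Solving p(λ) = 0 yields eigenvalues ≈ -4, 0, 3. (A is shown rounded to 4 decimals, so these recover the underlying integer eigenvalues to within that precision.)
Verification: the trace of A = -1 equals the sum of eigenvalues -1, and det(A) ≈ -0.0006 matches the eigenvalue product 0.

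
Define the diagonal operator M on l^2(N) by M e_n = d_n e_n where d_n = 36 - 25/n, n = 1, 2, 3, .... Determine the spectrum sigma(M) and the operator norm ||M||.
sigma(M) = {36 - 25/n : n ≥ 1} ∪ {36}; ||M|| = 36

A bounded diagonal operator on l^2 with diagonal entries d_n has spectrum equal to the closure of {d_n : n ≥ 1}: every d_n is an eigenvalue (with eigenvector e_n), so {d_n} ⊂ sigma(M); the spectrum is closed, so its closure is too; and for lambda not in the closure, (M - lambda I) has bounded inverse (the diagonal entries 1/(d_n - lambda) are bounded). For our sequence d_n = 36 - 25/n, n = 1, 2, 3, ...:
  - {d_n} = {36 - 25/n : n ≥ 1}; the only limit point is 36
  - closure = {36 - 25/n : n ≥ 1} ∪ {36}
For the norm: a diagonal operator has ||M|| = sup_n |d_n|. Here d_n = 36 - 25/n increases monotonically from d_1 = 11 toward 36, with all terms in [11, 36); so sup_n |d_n| = 36 (the supremum is the limit, not attained). So ||M|| = 36.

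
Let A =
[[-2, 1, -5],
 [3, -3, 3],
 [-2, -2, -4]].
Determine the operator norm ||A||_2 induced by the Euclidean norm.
||A||_2 ≈ 8.1592 (= sqrt(largest eigenvalue of A^T A))

||A||_2 = sigma_max(A) = sqrt(lambda_max(A^T A)). Form the symmetric matrix M = A^T A =
[[17, -7, 27],
 [-7, 14, -6],
 [27, -6, 50]].
Its characteristic polynomial (trace, sum of principal 2x2 minors, determinant of M give the coefficients) is
  p(λ) = det(λ I - M) = λ^3 - 81λ^2 + 974λ - 900.
No integer candidate from the rational root theorem (±divisors of 900) is a root, so the roots are irrational. The cubic discriminant is Δ = 1871246740 > 0, so there are three distinct real roots. p(1) = -6 and p(2) = 732 have opposite signs, so a root lies in (1, 2); Newton's method refines it to λ ≈ 1.0074. p(13) = 270 and p(14) = -396 have opposite signs, so a root lies in (13, 14); Newton's method refines it to λ ≈ 13.4203. p(66) = -1956 and p(67) = 1512 have opposite signs, so a root lies in (66, 67); Newton's method refines it to λ ≈ 66.5724. Check (Vieta): the three roots sum to 81, matching tr M = 81.
So the eigenvalues of A^T A are ≈ 1.0074, 13.4203, 66.5724 (all ≥ 0, as they must be for A^T A). The largest is λ_max ≈ 66.5724, hence ||A||_2 = sqrt(λ_max) ≈ 8.1592.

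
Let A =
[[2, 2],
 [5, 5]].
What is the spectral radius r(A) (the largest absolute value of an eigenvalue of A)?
r(A) = 7

The eigenvalues of A are the roots of its characteristic polynomial. With M = A (coefficients from the trace and determinant):
  p(λ) = det(λ I - M) = λ^2 - 7λ.
For λ^2 - 7λ the discriminant is 49. It is a perfect square (7^2), so the roots are rational: λ = (7 ± 7)/2 = 7, 0.
Thus the eigenvalues (to 4 decimals) are 7 (modulus 7); 0 (modulus 0). The spectral radius is the largest modulus: r(A) = 7. (Cross-check: r(A) ≤ ||A||_2 ≈ 7.6158; equality holds whenever A is normal, though it can also hold for some non-normal A.)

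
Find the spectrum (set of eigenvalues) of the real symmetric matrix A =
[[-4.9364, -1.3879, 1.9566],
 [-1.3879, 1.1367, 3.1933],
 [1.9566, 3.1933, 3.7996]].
sigma(A) ≈ {-6, 0, 6}

A is real symmetric, so its spectrum consists of real eigenvalues. Expanding the characteristic polynomial of the displayed matrix gives
  det(λ I - A) = p(λ) = λ^3 + (0)λ^2 + (-36)λ + (-0.0031).
Solving p(λ) = 0 yields eigenvalues ≈ -6, 0, 6. (A is shown rounded to 4 decimals, so these recover the underlying integer eigenvalues to within that precision.)
Verification: the trace of A = 0 equals the sum of eigenvalues 0, and det(A) ≈ 0.0031 matches the eigenvalue product 0.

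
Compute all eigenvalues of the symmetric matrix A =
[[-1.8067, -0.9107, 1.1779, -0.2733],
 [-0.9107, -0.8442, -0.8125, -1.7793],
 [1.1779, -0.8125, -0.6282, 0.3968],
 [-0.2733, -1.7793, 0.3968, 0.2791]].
sigma(A) ≈ {-3, -2, 0, 2}

A is real symmetric, so its spectrum consists of real eigenvalues. Expanding the characteristic polynomial of the displayed matrix gives
  det(λ I - A) = p(λ) = λ^4 + (3)λ^3 + (-4)λ^2 + (-12)λ + (0).
Solving p(λ) = 0 yields eigenvalues ≈ -3, -2, 0, 2. (A is shown rounded to 4 decimals, so these recover the underlying integer eigenvalues to within that precision.)
Verification: the trace of A = -3 equals the sum of eigenvalues -3, and det(A) ≈ -0.0004 matches the eigenvalue product 0.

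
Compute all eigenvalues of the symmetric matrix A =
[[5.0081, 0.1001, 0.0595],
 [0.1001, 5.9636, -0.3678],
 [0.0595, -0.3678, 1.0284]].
sigma(A) ≈ {1, 5, 6}

A is real symmetric, so its spectrum consists of real eigenvalues. Expanding the characteristic polynomial of the displayed matrix gives
  det(λ I - A) = p(λ) = λ^3 + (-12)λ^2 + (41)λ + (-30.0012).
Solving p(λ) = 0 yields eigenvalues ≈ 1, 5, 6. (A is shown rounded to 4 decimals, so these recover the underlying integer eigenvalues to within that precision.)
Verification: the trace of A = 12 equals the sum of eigenvalues 12, and det(A) ≈ 30.0012 matches the eigenvalue product 30.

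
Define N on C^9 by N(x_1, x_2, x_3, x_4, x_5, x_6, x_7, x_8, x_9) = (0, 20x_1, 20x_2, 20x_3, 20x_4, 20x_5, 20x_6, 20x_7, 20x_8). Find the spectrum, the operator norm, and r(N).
sigma(N) = {0}; ||N|| = 20; r(N) = 0. (N is nilpotent with N^9 = 0.)

On C^9, N is a strictly lower-triangular matrix with 20 on the subdiagonal and zeros elsewhere, so its characteristic polynomial is lambda^9 and every eigenvalue is 0: sigma(N) = {0}. For the operator norm, N e_i = 20e_{i+1} for i = 1, ..., 8 and N e_9 = 0, so the singular values of N are 20 (with multiplicity 8) and 0; hence ||N|| = 20. The spectral radius r(N) = max|lambda| = 0. Note ||N|| > r(N) — characteristic of non-normal nilpotent operators. Indeed N^9 = 0.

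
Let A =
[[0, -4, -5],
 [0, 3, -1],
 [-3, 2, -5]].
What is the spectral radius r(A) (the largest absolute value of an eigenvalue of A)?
r(A) ≈ 7.0863

The eigenvalues of A are the roots of its characteristic polynomial. With M = A (coefficients from the trace, the sum of principal 2x2 minors, and det A):
  p(λ) = det(λ I - M) = λ^3 + 2λ^2 - 28λ + 57.
No integer candidate from the rational root theorem (±divisors of 57) is a root, so the roots are irrational. The cubic discriminant is Δ = -56059 < 0, so there is one real root and a complex-conjugate pair. p(-8) = -103 and p(-7) = 8 have opposite signs, so a root lies in (-8, -7); Newton's method refines it to λ ≈ -7.0863. Dividing out (λ - (-7.0863)) leaves approximately λ^2 - 5.0863λ + 8.0436. For λ^2 - 5.0863λ + 8.0436 the discriminant is -6.3036. It is negative, so the remaining roots are the complex-conjugate pair λ ≈ 2.5432 ± 1.2553i. Their product equals the constant term, so |λ|^2 ≈ 8.0436 and |λ| ≈ 2.8361.
Thus the eigenvalues (to 4 decimals) are -7.0863 (modulus 7.0863); 2.5432 ± 1.2553i (modulus 2.8361). The spectral radius is the largest modulus: r(A) ≈ 7.0863. (Cross-check: r(A) ≤ ||A||_2 ≈ 7.5292; equality holds whenever A is normal, though it can also hold for some non-normal A.)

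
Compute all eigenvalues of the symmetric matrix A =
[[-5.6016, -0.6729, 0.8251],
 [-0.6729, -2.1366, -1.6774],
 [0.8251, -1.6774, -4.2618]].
sigma(A) ≈ {-6, -5, -1}

A is real symmetric, so its spectrum consists of real eigenvalues. Expanding the characteristic polynomial of the displayed matrix gives
  det(λ I - A) = p(λ) = λ^3 + (12)λ^2 + (41)λ + (29.9989).
Solving p(λ) = 0 yields eigenvalues ≈ -6, -5, -1. (A is shown rounded to 4 decimals, so these recover the underlying integer eigenvalues to within that precision.)
Verification: the trace of A = -12 equals the sum of eigenvalues -12, and det(A) ≈ -29.9989 matches the eigenvalue product -30.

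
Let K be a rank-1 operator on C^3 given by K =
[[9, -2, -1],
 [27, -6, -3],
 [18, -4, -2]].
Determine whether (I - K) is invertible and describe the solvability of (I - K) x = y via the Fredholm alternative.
(I - K) is singular (det(I - K) = 0, i.e. 1 ∈ sigma(K)). (I - K) x = y is solvable iff y ⊥ ker((I - K)^*) = span{(9, -2, -1)}, i.e. iff 9y_1 - 2y_2 - y_3 = 0. When solvable, the solutions are x = y + c·(1, 3, 2), c arbitrary (ker(I - K) = span{(1, 3, 2)}, dimension 1).

K has rank 1, so it is an outer product K = u v^T: every row of K is a multiple of one row vector. Reading off the entries, u = (1, 3, 2) and v = (9, -2, -1) (row i of K equals u_i·v^T). A rank-one matrix u v^T satisfies K u = u (v·u) and kills the (2)-dimensional subspace v^⊥, so its characteristic polynomial is lambda^2 (lambda - v·u) with v·u = tr K = 1. Hence the eigenvalues of I - K are 1 (multiplicity 2) and 1 - (1) = 0, so det(I - K) = 0. (Direct check: I - K =
[[-8, 2, 1],
 [-27, 7, 3],
 [-18, 4, 3]]
has determinant 0.) So 1 is an eigenvalue of K and (I - K) is not invertible. The finite-dimensional Fredholm alternative says: either (I - K) is invertible, or ker(I - K) ≠ {0} and then range(I - K) = ker((I - K)^*)^⊥, with dim ker(I - K) = dim ker((I - K)^*). We are in the second case, so we need both kernels. Kernel of I - K: (I - K) u = u - u (v·u) = u - u = 0, so ker(I - K) = span{u} = span{(1, 3, 2)} (it is exactly 1-dimensional because rank(I - K) = 2). Kernel of the adjoint: K is real, so (I - K)^* = I - K^T = I - v u^T, and (I - v u^T) v = v - v (u·v) = 0; hence ker((I - K)^*) = span{v} = span{(9, -2, -1)}. Therefore (I - K) x = y is solvable iff <y, v> = 0, i.e. iff 9y_1 - 2y_2 - y_3 = 0. When this holds, K y = u (v·y) = 0, so (I - K) y = y and x = y is a particular solution; the full solution set is the line x = y + c·u = y + c·(1, 3, 2), c ∈ C.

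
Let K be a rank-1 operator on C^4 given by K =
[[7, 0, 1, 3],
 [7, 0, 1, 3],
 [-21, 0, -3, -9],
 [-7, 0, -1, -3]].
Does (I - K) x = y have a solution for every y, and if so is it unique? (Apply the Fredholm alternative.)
(I - K) is singular (det(I - K) = 0, i.e. 1 ∈ sigma(K)). (I - K) x = y is solvable iff y ⊥ ker((I - K)^*) = span{(7, 0, 1, 3)}, i.e. iff 7y_1 + y_3 + 3y_4 = 0. When solvable, the solutions are x = y + c·(1, 1, -3, -1), c arbitrary (ker(I - K) = span{(1, 1, -3, -1)}, dimension 1).

K has rank 1, so it is an outer product K = u v^T: every row of K is a multiple of one row vector. Reading off the entries, u = (1, 1, -3, -1) and v = (7, 0, 1, 3) (row i of K equals u_i·v^T). A rank-one matrix u v^T satisfies K u = u (v·u) and kills the (3)-dimensional subspace v^⊥, so its characteristic polynomial is lambda^3 (lambda - v·u) with v·u = tr K = 1. Hence the eigenvalues of I - K are 1 (multiplicity 3) and 1 - (1) = 0, so det(I - K) = 0. (Direct check: I - K =
[[-6, 0, -1, -3],
 [-7, 1, -1, -3],
 [21, 0, 4, 9],
 [7, 0, 1, 4]]
has determinant 0.) So 1 is an eigenvalue of K and (I - K) is not invertible. The finite-dimensional Fredholm alternative says: either (I - K) is invertible, or ker(I - K) ≠ {0} and then range(I - K) = ker((I - K)^*)^⊥, with dim ker(I - K) = dim ker((I - K)^*). We are in the second case, so we need both kernels. Kernel of I - K: (I - K) u = u - u (v·u) = u - u = 0, so ker(I - K) = span{u} = span{(1, 1, -3, -1)} (it is exactly 1-dimensional because rank(I - K) = 3). Kernel of the adjoint: K is real, so (I - K)^* = I - K^T = I - v u^T, and (I - v u^T) v = v - v (u·v) = 0; hence ker((I - K)^*) = span{v} = span{(7, 0, 1, 3)}. Therefore (I - K) x = y is solvable iff <y, v> = 0, i.e. iff 7y_1 + y_3 + 3y_4 = 0. When this holds, K y = u (v·y) = 0, so (I - K) y = y and x = y is a particular solution; the full solution set is the line x = y + c·u = y + c·(1, 1, -3, -1), c ∈ C.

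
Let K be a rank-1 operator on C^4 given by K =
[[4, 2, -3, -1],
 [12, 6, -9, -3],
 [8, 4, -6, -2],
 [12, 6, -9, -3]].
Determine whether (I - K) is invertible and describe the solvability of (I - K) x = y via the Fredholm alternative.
(I - K) is singular (det(I - K) = 0, i.e. 1 ∈ sigma(K)). (I - K) x = y is solvable iff y ⊥ ker((I - K)^*) = span{(4, 2, -3, -1)}, i.e. iff 4y_1 + 2y_2 - 3y_3 - y_4 = 0. When solvable, the solutions are x = y + c·(1, 3, 2, 3), c arbitrary (ker(I - K) = span{(1, 3, 2, 3)}, dimension 1).

K has rank 1, so it is an outer product K = u v^T: every row of K is a multiple of one row vector. Reading off the entries, u = (1, 3, 2, 3) and v = (4, 2, -3, -1) (row i of K equals u_i·v^T). A rank-one matrix u v^T satisfies K u = u (v·u) and kills the (3)-dimensional subspace v^⊥, so its characteristic polynomial is lambda^3 (lambda - v·u) with v·u = tr K = 1. Hence the eigenvalues of I - K are 1 (multiplicity 3) and 1 - (1) = 0, so det(I - K) = 0. (Direct check: I - K =
[[-3, -2, 3, 1],
 [-12, -5, 9, 3],
 [-8, -4, 7, 2],
 [-12, -6, 9, 4]]
has determinant 0.) So 1 is an eigenvalue of K and (I - K) is not invertible. The finite-dimensional Fredholm alternative says: either (I - K) is invertible, or ker(I - K) ≠ {0} and then range(I - K) = ker((I - K)^*)^⊥, with dim ker(I - K) = dim ker((I - K)^*). We are in the second case, so we need both kernels. Kernel of I - K: (I - K) u = u - u (v·u) = u - u = 0, so ker(I - K) = span{u} = span{(1, 3, 2, 3)} (it is exactly 1-dimensional because rank(I - K) = 3). Kernel of the adjoint: K is real, so (I - K)^* = I - K^T = I - v u^T, and (I - v u^T) v = v - v (u·v) = 0; hence ker((I - K)^*) = span{v} = span{(4, 2, -3, -1)}. Therefore (I - K) x = y is solvable iff <y, v> = 0, i.e. iff 4y_1 + 2y_2 - 3y_3 - y_4 = 0. When this holds, K y = u (v·y) = 0, so (I - K) y = y and x = y is a particular solution; the full solution set is the line x = y + c·u = y + c·(1, 3, 2, 3), c ∈ C.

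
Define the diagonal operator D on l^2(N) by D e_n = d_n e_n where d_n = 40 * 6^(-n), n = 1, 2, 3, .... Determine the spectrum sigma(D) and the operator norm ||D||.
sigma(D) = {40 * 6^(-n) : n ≥ 1} ∪ {0}; ||D|| = 20/3

A bounded diagonal operator on l^2 with diagonal entries d_n has spectrum equal to the closure of {d_n : n ≥ 1}: every d_n is an eigenvalue (with eigenvector e_n), so {d_n} ⊂ sigma(D); the spectrum is closed, so its closure is too; and for lambda not in the closure, (D - lambda I) has bounded inverse (the diagonal entries 1/(d_n - lambda) are bounded). For our sequence d_n = 40 * 6^(-n), n = 1, 2, 3, ...:
  - {d_n} = {40 * 6^(-n) : n ≥ 1}; the only limit point is 0
  - closure = {40 * 6^(-n) : n ≥ 1} ∪ {0}
For the norm: a diagonal operator has ||D|| = sup_n |d_n|. Here d_n = 40 * 6^(-n) is positive and decreasing, so sup_n |d_n| = d_1 = 40/6 = 20/3. So ||D|| = 20/3.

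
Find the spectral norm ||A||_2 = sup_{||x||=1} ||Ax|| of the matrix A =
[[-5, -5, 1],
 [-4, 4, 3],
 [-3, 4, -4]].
||A||_2 ≈ 7.7273 (= sqrt(largest eigenvalue of A^T A))

||A||_2 = sigma_max(A) = sqrt(lambda_max(A^T A)). Form the symmetric matrix M = A^T A =
[[50, -3, -5],
 [-3, 57, -9],
 [-5, -9, 26]].
Its characteristic polynomial (trace, sum of principal 2x2 minors, determinant of M give the coefficients) is
  p(λ) = det(λ I - M) = λ^3 - 133λ^2 + 5517λ - 68121.
No integer candidate from the rational root theorem (±divisors of 68121) is a root, so the roots are irrational. The cubic discriminant is Δ = 88059312 > 0, so there are three distinct real roots. p(22) = -471 and p(23) = 580 have opposite signs, so a root lies in (22, 23); Newton's method refines it to λ ≈ 22.4328. p(50) = 229 and p(51) = -36 have opposite signs, so a root lies in (50, 51); Newton's method refines it to λ ≈ 50.8553. p(59) = -212 and p(60) = 99 have opposite signs, so a root lies in (59, 60); Newton's method refines it to λ ≈ 59.7118. Check (Vieta): the three roots sum to 133, matching tr M = 133.
So the eigenvalues of A^T A are ≈ 22.4328, 50.8553, 59.7118 (all ≥ 0, as they must be for A^T A). The largest is λ_max ≈ 59.7118, hence ||A||_2 = sqrt(λ_max) ≈ 7.7273.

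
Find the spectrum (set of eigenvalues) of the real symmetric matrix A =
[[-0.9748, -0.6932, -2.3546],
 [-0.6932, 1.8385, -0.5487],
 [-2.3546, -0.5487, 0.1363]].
sigma(A) ≈ {-3, 2} (2 with multiplicity 2)

A is real symmetric, so its spectrum consists of real eigenvalues. Expanding the characteristic polynomial of the displayed matrix gives
  det(λ I - A) = p(λ) = λ^3 + (-1)λ^2 + (-8)λ + (12).
Solving p(λ) = 0 yields eigenvalues ≈ -3, 2, 2. (A is shown rounded to 4 decimals, so these recover the underlying integer eigenvalues to within that precision.)
Verification: the trace of A = 1 equals the sum of eigenvalues 1, and det(A) ≈ -12.0004 matches the eigenvalue product -12.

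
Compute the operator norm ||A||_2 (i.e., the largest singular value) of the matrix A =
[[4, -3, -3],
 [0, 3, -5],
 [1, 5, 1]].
||A||_2 ≈ 6.7258 (= sqrt(largest eigenvalue of A^T A))

||A||_2 = sigma_max(A) = sqrt(lambda_max(A^T A)). Form the symmetric matrix M = A^T A =
[[17, -7, -11],
 [-7, 43, -1],
 [-11, -1, 35]].
Its characteristic polynomial (trace, sum of principal 2x2 minors, determinant of M give the coefficients) is
  p(λ) = det(λ I - M) = λ^3 - 95λ^2 + 2660λ - 18496.
No integer candidate from the rational root theorem (±divisors of 18496) is a root, so the roots are irrational. The cubic discriminant is Δ = 35025168 > 0, so there are three distinct real roots. p(10) = -396 and p(11) = 600 have opposite signs, so a root lies in (10, 11); Newton's method refines it to λ ≈ 10.3825. p(39) = 68 and p(40) = -96 have opposite signs, so a root lies in (39, 40); Newton's method refines it to λ ≈ 39.381. p(45) = -46 and p(46) = 180 have opposite signs, so a root lies in (45, 46); Newton's method refines it to λ ≈ 45.2365. Check (Vieta): the three roots sum to 95, matching tr M = 95.
So the eigenvalues of A^T A are ≈ 10.3825, 39.381, 45.2365 (all ≥ 0, as they must be for A^T A). The largest is λ_max ≈ 45.2365, hence ||A||_2 = sqrt(λ_max) ≈ 6.7258.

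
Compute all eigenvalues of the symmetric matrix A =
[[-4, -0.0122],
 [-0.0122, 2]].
sigma(A) ≈ {-4, 2}

A is real symmetric, so its spectrum consists of real eigenvalues. Expanding the characteristic polynomial of the displayed matrix gives
  det(λ I - A) = p(λ) = λ^2 + (2)λ + (-8).
Solving p(λ) = 0 yields eigenvalues ≈ -4, 2. (A is shown rounded to 4 decimals, so these recover the underlying integer eigenvalues to within that precision.)
Verification: the trace of A = -2 equals the sum of eigenvalues -2, and det(A) ≈ -8.0001 matches the eigenvalue product -8.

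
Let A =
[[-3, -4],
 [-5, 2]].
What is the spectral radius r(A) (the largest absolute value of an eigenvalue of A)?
r(A) = (1 + sqrt(105))/2 ≈ 5.6235

The eigenvalues of A are the roots of its characteristic polynomial. With M = A (coefficients from the trace and determinant):
  p(λ) = det(λ I - M) = λ^2 + λ - 26.
For λ^2 + λ - 26 the discriminant is 105. It is nonnegative but not a perfect square, so the roots are real and irrational: λ = (-1 ± sqrt(105))/2 ≈ 4.6235, -5.6235.
Thus the eigenvalues (to 4 decimals) are 4.6235 (modulus 4.6235); -5.6235 (modulus 5.6235). The spectral radius is the largest modulus: r(A) = (1 + sqrt(105))/2 ≈ 5.6235. (Cross-check: r(A) ≤ ||A||_2 ≈ 5.8549; equality holds whenever A is normal, though it can also hold for some non-normal A.)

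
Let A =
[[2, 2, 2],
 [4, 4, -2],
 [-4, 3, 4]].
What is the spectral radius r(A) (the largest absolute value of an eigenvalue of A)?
r(A) = 6

The eigenvalues of A are the roots of its characteristic polynomial. With M = A (coefficients from the trace, the sum of principal 2x2 minors, and det A):
  p(λ) = det(λ I - M) = λ^3 - 10λ^2 + 38λ - 84.
By the rational root theorem any rational root is an integer divisor of 84. Testing λ = 6: p(6) = 216 - 360 + 228 - 84 = 0, so λ = 6 is a root. Dividing out (λ - 6) leaves p(λ) = (λ - 6)(λ^2 - 4λ + 14). For λ^2 - 4λ + 14 the discriminant is -40. It is negative, so the roots are the complex-conjugate pair λ = 2 ± (sqrt(40)/2) i ≈ 2 ± 3.1623i. For a conjugate pair the product of the roots equals the constant term, so |λ|^2 = 14 and |λ| = sqrt(14) ≈ 3.7417.
Thus the eigenvalues (to 4 decimals) are 2 ± 3.1623i (modulus 3.7417); 6 (modulus 6). The spectral radius is the largest modulus: r(A) = 6. (Cross-check: r(A) ≤ ||A||_2 ≈ 7.143; equality holds whenever A is normal, though it can also hold for some non-normal A.)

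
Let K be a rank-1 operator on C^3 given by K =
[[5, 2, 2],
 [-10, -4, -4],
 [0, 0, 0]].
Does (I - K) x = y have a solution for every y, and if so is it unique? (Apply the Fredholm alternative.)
(I - K) is singular (det(I - K) = 0, i.e. 1 ∈ sigma(K)). (I - K) x = y is solvable iff y ⊥ ker((I - K)^*) = span{(5, 2, 2)}, i.e. iff 5y_1 + 2y_2 + 2y_3 = 0. When solvable, the solutions are x = y + c·(1, -2, 0), c arbitrary (ker(I - K) = span{(1, -2, 0)}, dimension 1).

K has rank 1, so it is an outer product K = u v^T: every row of K is a multiple of one row vector. Reading off the entries, u = (1, -2, 0) and v = (5, 2, 2) (row i of K equals u_i·v^T). A rank-one matrix u v^T satisfies K u = u (v·u) and kills the (2)-dimensional subspace v^⊥, so its characteristic polynomial is lambda^2 (lambda - v·u) with v·u = tr K = 1. Hence the eigenvalues of I - K are 1 (multiplicity 2) and 1 - (1) = 0, so det(I - K) = 0. (Direct check: I - K =
[[-4, -2, -2],
 [10, 5, 4],
 [0, 0, 1]]
has determinant 0.) So 1 is an eigenvalue of K and (I - K) is not invertible. The finite-dimensional Fredholm alternative says: either (I - K) is invertible, or ker(I - K) ≠ {0} and then range(I - K) = ker((I - K)^*)^⊥, with dim ker(I - K) = dim ker((I - K)^*). We are in the second case, so we need both kernels. Kernel of I - K: (I - K) u = u - u (v·u) = u - u = 0, so ker(I - K) = span{u} = span{(1, -2, 0)} (it is exactly 1-dimensional because rank(I - K) = 2). Kernel of the adjoint: K is real, so (I - K)^* = I - K^T = I - v u^T, and (I - v u^T) v = v - v (u·v) = 0; hence ker((I - K)^*) = span{v} = span{(5, 2, 2)}. Therefore (I - K) x = y is solvable iff <y, v> = 0, i.e. iff 5y_1 + 2y_2 + 2y_3 = 0. When this holds, K y = u (v·y) = 0, so (I - K) y = y and x = y is a particular solution; the full solution set is the line x = y + c·u = y + c·(1, -2, 0), c ∈ C.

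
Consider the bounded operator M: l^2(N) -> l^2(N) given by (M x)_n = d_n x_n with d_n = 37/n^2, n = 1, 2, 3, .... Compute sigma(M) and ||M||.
sigma(M) = {37/n^2 : n ≥ 1} ∪ {0}; ||M|| = 37

A bounded diagonal operator on l^2 with diagonal entries d_n has spectrum equal to the closure of {d_n : n ≥ 1}: every d_n is an eigenvalue (with eigenvector e_n), so {d_n} ⊂ sigma(M); the spectrum is closed, so its closure is too; and for lambda not in the closure, (M - lambda I) has bounded inverse (the diagonal entries 1/(d_n - lambda) are bounded). For our sequence d_n = 37/n^2, n = 1, 2, 3, ...:
  - {d_n} = {37/n^2 : n ≥ 1}; the only limit point is 0
  - closure = {37/n^2 : n ≥ 1} ∪ {0}
For the norm: a diagonal operator has ||M|| = sup_n |d_n|. Here d_n = 37/n^2 is positive and decreasing, so sup_n |d_n| = d_1 = 37. So ||M|| = 37.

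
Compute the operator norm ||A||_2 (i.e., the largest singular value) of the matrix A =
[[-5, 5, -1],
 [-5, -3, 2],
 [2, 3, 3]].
||A||_2 ≈ 7.4405 (= sqrt(largest eigenvalue of A^T A))

||A||_2 = sigma_max(A) = sqrt(lambda_max(A^T A)). Form the symmetric matrix M = A^T A =
[[54, -4, 1],
 [-4, 43, -2],
 [1, -2, 14]].
Its characteristic polynomial (trace, sum of principal 2x2 minors, determinant of M give the coefficients) is
  p(λ) = det(λ I - M) = λ^3 - 111λ^2 + 3659λ - 32041.
No integer candidate from the rational root theorem (±divisors of 32041) is a root, so the roots are irrational. The cubic discriminant is Δ = 247738576 > 0, so there are three distinct real roots. p(13) = -1036 and p(14) = 173 have opposite signs, so a root lies in (13, 14); Newton's method refines it to λ ≈ 13.8495. p(41) = 308 and p(42) = -79 have opposite signs, so a root lies in (41, 42); Newton's method refines it to λ ≈ 41.79. p(55) = -196 and p(56) = 383 have opposite signs, so a root lies in (55, 56); Newton's method refines it to λ ≈ 55.3606. Check (Vieta): the three roots sum to 111, matching tr M = 111.
So the eigenvalues of A^T A are ≈ 13.8495, 41.79, 55.3606 (all ≥ 0, as they must be for A^T A). The largest is λ_max ≈ 55.3606, hence ||A||_2 = sqrt(λ_max) ≈ 7.4405.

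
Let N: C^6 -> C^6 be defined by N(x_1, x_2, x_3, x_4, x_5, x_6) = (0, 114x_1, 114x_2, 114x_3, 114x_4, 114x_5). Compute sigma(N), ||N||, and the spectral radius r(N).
sigma(N) = {0}; ||N|| = 114; r(N) = 0. (N is nilpotent with N^6 = 0.)

On C^6, N is a strictly lower-triangular matrix with 114 on the subdiagonal and zeros elsewhere, so its characteristic polynomial is lambda^6 and every eigenvalue is 0: sigma(N) = {0}. For the operator norm, N e_i = 114e_{i+1} for i = 1, ..., 5 and N e_6 = 0, so the singular values of N are 114 (with multiplicity 5) and 0; hence ||N|| = 114. The spectral radius r(N) = max|lambda| = 0. Note ||N|| > r(N) — characteristic of non-normal nilpotent operators. Indeed N^6 = 0.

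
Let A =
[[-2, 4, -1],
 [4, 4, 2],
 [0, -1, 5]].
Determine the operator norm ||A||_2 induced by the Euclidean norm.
||A||_2 ≈ 6.2491 (= sqrt(largest eigenvalue of A^T A))

||A||_2 = sigma_max(A) = sqrt(lambda_max(A^T A)). Form the symmetric matrix M = A^T A =
[[20, 8, 10],
 [8, 33, -1],
 [10, -1, 30]].
Its characteristic polynomial (trace, sum of principal 2x2 minors, determinant of M give the coefficients) is
  p(λ) = det(λ I - M) = λ^3 - 83λ^2 + 2085λ - 14400.
No integer candidate from the rational root theorem (±divisors of 14400) is a root, so the roots are irrational. The cubic discriminant is Δ = 14381325 > 0, so there are three distinct real roots. p(11) = -177 and p(12) = 396 have opposite signs, so a root lies in (11, 12); Newton's method refines it to λ ≈ 11.2913. p(32) = 96 and p(33) = -45 have opposite signs, so a root lies in (32, 33); Newton's method refines it to λ ≈ 32.6574. p(39) = -9 and p(40) = 200 have opposite signs, so a root lies in (39, 40); Newton's method refines it to λ ≈ 39.0512. Check (Vieta): the three roots sum to 83, matching tr M = 83.
So the eigenvalues of A^T A are ≈ 11.2913, 32.6574, 39.0512 (all ≥ 0, as they must be for A^T A). The largest is λ_max ≈ 39.0512, hence ||A||_2 = sqrt(λ_max) ≈ 6.2491.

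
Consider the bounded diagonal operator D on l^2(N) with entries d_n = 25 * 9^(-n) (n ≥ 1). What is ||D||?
||D|| = 25/9 (attained at n = 1)

For D diagonal, ||D|| = sup_n |d_n|. The sequence d_n = 25 * 9^(-n) is positive and strictly decreasing (ratio 9^(-1) < 1), so the supremum is d_1 = 25/9. Hence ||D|| = 25/9.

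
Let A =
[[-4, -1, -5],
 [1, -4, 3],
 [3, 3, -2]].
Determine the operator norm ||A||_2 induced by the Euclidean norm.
||A||_2 ≈ 7.1778 (= sqrt(largest eigenvalue of A^T A))

||A||_2 = sigma_max(A) = sqrt(lambda_max(A^T A)). Form the symmetric matrix M = A^T A =
[[26, 9, 17],
 [9, 26, -13],
 [17, -13, 38]].
Its characteristic polynomial (trace, sum of principal 2x2 minors, determinant of M give the coefficients) is
  p(λ) = det(λ I - M) = λ^3 - 90λ^2 + 2113λ - 6724.
No integer candidate from the rational root theorem (±divisors of 6724) is a root, so the roots are irrational. The cubic discriminant is Δ = 617144000 > 0, so there are three distinct real roots. p(3) = -1168 and p(4) = 352 have opposite signs, so a root lies in (3, 4); Newton's method refines it to λ ≈ 3.7589. p(34) = 382 and p(35) = -144 have opposite signs, so a root lies in (34, 35); Newton's method refines it to λ ≈ 34.721. p(51) = -400 and p(52) = 400 have opposite signs, so a root lies in (51, 52); Newton's method refines it to λ ≈ 51.5201. Check (Vieta): the three roots sum to 90, matching tr M = 90.
So the eigenvalues of A^T A are ≈ 3.7589, 34.721, 51.5201 (all ≥ 0, as they must be for A^T A). The largest is λ_max ≈ 51.5201, hence ||A||_2 = sqrt(λ_max) ≈ 7.1778.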